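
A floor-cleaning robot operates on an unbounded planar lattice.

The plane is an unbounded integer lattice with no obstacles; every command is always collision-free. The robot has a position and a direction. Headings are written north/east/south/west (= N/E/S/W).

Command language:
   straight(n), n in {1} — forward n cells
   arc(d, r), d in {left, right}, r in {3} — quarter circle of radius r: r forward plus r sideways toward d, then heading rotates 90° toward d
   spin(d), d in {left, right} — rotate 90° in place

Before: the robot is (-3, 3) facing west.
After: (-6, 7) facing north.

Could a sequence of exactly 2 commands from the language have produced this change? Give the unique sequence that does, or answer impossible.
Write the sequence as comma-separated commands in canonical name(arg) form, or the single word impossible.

key: cell and facing (now N) both changed — the 2 commands mix motion and turning
start: (-3, 3) facing west
t=1 arc(right, 3) ⇒ (-6, 6) facing north
t=2 straight(1) ⇒ (-6, 7) facing north
no other 2-command option fits: unique.

arc(right, 3), straight(1)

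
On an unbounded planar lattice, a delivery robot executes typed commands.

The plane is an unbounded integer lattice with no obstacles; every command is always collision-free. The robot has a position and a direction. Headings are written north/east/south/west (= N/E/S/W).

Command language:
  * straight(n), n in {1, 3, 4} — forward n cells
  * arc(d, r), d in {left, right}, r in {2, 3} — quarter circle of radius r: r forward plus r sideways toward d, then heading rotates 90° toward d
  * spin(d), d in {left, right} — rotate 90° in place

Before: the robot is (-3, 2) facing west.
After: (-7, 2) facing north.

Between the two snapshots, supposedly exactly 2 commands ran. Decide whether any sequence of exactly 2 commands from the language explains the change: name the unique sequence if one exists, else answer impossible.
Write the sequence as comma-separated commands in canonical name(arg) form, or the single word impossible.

straight(4), spin(right)

key: order matters: swapping straight(4) and spin(right) lands elsewhere
start: (-3, 2) facing west
step 1 (straight(4)): (-7, 2) facing west
step 2 (spin(right)): (-7, 2) facing north
uniquely the one of 81 2-step routes that fits.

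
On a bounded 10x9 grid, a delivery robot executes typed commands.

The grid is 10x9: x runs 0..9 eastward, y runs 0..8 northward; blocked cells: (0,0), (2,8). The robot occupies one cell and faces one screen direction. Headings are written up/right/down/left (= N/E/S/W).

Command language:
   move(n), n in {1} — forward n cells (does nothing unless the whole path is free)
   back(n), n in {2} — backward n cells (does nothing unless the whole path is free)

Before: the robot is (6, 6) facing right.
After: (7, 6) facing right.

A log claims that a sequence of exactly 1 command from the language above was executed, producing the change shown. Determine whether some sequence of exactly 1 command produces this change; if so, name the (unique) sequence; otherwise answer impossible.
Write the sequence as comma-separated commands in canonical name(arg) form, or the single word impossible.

key: heading stays E — the single command does not turn
t0: (6, 6) facing right
[1] after move(1): (7, 6) facing right
no rival 1-sequence matches.

move(1)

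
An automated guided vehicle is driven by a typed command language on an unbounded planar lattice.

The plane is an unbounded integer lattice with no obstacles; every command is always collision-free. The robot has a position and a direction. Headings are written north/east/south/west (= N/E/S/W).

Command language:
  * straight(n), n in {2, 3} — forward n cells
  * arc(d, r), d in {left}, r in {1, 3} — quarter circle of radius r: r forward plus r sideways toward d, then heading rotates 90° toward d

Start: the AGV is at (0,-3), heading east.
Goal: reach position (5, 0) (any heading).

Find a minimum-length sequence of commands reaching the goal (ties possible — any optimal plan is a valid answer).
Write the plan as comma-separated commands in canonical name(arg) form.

initial: at (0,-3), heading east
1. straight(2) → at (2,-3), heading east
2. arc(left, 3) → at (5,0), heading north
minimal: 2 command(s), checked below 2.

straight(2), arc(left, 3)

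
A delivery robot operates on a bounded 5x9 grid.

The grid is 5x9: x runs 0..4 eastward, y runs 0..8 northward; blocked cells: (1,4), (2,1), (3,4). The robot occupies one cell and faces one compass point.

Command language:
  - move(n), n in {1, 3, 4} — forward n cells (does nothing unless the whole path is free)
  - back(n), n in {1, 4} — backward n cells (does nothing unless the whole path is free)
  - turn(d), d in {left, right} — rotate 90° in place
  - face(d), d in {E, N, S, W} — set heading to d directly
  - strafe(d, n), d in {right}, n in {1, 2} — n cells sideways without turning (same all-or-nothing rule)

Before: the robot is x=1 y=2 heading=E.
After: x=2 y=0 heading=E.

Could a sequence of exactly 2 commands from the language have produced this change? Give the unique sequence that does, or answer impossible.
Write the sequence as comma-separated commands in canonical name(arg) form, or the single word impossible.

key: heading stays E — no command in the sequence turns
initial: x=1 y=2 heading=E
step 1 (strafe(right, 2)): x=1 y=0 heading=E
step 2 (move(1)): x=2 y=0 heading=E
no rival 2-sequence matches.

strafe(right, 2), move(1)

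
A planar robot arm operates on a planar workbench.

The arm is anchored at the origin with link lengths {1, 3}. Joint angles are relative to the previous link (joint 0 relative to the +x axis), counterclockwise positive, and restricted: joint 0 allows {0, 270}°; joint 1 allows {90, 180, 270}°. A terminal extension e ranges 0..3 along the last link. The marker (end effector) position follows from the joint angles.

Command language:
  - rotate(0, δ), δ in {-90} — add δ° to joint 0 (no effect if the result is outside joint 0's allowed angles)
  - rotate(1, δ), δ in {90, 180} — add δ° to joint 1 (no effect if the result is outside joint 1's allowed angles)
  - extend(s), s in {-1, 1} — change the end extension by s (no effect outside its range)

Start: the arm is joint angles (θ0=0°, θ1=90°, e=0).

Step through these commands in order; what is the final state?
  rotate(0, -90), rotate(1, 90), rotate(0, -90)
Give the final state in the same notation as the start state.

from: joint angles (θ0=0°, θ1=90°, e=0)
[1] after rotate(0, -90): joint angles (θ0=270°, θ1=90°, e=0)
[2] after rotate(1, 90): joint angles (θ0=270°, θ1=180°, e=0)
[3] after rotate(0, -90): joint angles (θ0=270°, θ1=180°, e=0)

joint angles (θ0=270°, θ1=180°, e=0)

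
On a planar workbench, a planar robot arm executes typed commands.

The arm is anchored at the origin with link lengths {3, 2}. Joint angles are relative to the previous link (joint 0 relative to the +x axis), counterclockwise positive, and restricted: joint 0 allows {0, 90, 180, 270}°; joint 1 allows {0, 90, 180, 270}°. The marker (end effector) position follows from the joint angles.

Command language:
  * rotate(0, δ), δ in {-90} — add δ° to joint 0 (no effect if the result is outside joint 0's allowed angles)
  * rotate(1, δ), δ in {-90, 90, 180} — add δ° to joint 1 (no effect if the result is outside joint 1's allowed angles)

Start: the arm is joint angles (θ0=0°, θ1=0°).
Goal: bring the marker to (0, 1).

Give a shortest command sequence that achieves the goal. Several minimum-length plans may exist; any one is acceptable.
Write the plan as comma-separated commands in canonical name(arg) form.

rotate(1, 180), rotate(0, -90), rotate(0, -90), rotate(0, -90)

begin: joint angles (θ0=0°, θ1=0°)
[1] after rotate(1, 180): joint angles (θ0=0°, θ1=180°)
[2] after rotate(0, -90): joint angles (θ0=270°, θ1=180°)
[3] after rotate(0, -90): joint angles (θ0=180°, θ1=180°)
[4] after rotate(0, -90): joint angles (θ0=90°, θ1=180°)
minimal: 4 command(s), checked below 4.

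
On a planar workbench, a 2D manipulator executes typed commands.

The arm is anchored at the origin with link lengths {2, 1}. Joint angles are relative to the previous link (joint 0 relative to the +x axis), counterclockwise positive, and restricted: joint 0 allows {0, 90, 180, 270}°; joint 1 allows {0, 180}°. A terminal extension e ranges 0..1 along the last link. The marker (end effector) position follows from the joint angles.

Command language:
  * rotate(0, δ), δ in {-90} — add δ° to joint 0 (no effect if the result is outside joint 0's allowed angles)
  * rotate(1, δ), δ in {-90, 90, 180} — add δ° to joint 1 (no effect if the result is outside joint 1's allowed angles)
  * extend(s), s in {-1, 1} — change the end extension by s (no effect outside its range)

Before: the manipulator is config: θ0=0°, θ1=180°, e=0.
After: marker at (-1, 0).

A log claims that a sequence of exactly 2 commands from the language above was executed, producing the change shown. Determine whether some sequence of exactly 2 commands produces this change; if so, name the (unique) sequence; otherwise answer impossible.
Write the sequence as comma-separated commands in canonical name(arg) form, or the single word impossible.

initial: config: θ0=0°, θ1=180°, e=0
[1] after rotate(0, -90): config: θ0=270°, θ1=180°, e=0
[2] after rotate(0, -90): config: θ0=180°, θ1=180°, e=0
uniquely the one of 36 2-step routes that fits.

rotate(0, -90), rotate(0, -90)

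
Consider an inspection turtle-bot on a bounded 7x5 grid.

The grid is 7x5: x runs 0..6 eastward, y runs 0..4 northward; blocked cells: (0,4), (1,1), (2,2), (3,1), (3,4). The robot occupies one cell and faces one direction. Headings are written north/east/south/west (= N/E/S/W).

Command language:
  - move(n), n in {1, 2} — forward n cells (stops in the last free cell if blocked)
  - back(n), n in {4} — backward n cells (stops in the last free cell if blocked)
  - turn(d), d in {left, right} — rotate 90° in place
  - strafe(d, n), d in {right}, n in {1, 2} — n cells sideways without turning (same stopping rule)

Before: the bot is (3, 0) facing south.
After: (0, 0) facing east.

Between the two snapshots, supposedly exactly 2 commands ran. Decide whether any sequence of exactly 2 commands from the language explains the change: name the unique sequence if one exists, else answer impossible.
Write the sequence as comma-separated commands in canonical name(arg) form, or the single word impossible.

key: running back(4) before turn(left) would end elsewhere — order is forced
t0: (3, 0) facing south
1. turn(left) → (3, 0) facing east
2. back(4) → (0, 0) facing east
all 49 alternatives checked — unique.

turn(left), back(4)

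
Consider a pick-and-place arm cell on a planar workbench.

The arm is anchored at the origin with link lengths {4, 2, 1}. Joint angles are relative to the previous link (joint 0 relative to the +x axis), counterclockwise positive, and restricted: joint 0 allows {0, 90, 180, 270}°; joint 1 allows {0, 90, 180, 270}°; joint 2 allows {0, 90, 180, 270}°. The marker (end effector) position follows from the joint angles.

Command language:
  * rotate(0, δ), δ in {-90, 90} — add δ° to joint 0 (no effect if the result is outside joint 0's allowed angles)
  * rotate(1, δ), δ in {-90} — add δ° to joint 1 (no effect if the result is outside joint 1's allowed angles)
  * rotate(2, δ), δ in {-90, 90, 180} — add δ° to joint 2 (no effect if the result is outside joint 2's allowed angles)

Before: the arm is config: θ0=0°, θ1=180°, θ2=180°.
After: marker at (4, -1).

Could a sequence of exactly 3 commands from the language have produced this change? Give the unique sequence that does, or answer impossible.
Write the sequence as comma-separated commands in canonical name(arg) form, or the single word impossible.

rotate(1, -90), rotate(1, -90), rotate(1, -90)

t0: config: θ0=0°, θ1=180°, θ2=180°
step 1 (rotate(1, -90)): config: θ0=0°, θ1=90°, θ2=180°
step 2 (rotate(1, -90)): config: θ0=0°, θ1=0°, θ2=180°
step 3 (rotate(1, -90)): config: θ0=0°, θ1=270°, θ2=180°
all 216 alternatives checked — unique.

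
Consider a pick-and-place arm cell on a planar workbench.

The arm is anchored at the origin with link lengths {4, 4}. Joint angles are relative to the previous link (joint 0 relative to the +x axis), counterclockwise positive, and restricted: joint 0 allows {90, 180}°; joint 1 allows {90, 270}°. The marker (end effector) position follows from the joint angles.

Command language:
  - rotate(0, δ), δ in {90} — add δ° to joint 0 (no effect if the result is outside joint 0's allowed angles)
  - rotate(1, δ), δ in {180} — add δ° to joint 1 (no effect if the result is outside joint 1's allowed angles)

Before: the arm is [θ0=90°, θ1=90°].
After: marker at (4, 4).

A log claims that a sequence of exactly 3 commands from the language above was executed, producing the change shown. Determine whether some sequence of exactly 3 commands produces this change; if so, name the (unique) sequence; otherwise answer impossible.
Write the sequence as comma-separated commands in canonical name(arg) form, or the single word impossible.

from: [θ0=90°, θ1=90°]
t=1 rotate(1, 180) ⇒ [θ0=90°, θ1=270°]
t=2 rotate(1, 180) ⇒ [θ0=90°, θ1=90°]
t=3 rotate(1, 180) ⇒ [θ0=90°, θ1=270°]
all 8 alternatives checked — unique.

rotate(1, 180), rotate(1, 180), rotate(1, 180)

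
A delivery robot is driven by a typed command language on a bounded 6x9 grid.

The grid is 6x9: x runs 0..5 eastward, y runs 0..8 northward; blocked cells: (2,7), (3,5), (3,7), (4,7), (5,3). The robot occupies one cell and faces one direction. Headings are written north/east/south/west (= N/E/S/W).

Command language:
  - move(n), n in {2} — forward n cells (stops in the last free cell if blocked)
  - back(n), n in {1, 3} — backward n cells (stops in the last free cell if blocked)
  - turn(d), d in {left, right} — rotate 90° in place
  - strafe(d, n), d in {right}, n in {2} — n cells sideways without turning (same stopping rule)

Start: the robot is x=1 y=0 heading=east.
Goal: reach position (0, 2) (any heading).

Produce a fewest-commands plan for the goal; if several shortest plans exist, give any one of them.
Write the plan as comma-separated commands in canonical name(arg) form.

start: x=1 y=0 heading=east
1. back(3) → x=0 y=0 heading=east
2. turn(left) → x=0 y=0 heading=north
3. move(2) → x=0 y=2 heading=north
no 2-step plan works, so 3 is optimal.

back(3), turn(left), move(2)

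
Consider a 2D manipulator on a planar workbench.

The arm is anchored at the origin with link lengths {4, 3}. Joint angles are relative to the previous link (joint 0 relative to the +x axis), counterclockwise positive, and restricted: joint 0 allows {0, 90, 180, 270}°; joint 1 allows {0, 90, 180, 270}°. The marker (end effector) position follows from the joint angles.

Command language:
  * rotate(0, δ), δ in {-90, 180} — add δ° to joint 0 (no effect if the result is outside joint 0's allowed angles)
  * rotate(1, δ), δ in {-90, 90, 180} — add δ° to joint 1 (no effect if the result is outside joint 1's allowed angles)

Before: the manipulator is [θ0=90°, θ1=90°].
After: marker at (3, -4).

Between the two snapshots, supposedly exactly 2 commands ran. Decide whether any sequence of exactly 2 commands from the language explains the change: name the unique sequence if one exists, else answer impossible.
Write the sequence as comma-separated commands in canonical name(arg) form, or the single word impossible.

rotate(0, -90), rotate(0, -90)

begin: [θ0=90°, θ1=90°]
t=1 rotate(0, -90) ⇒ [θ0=0°, θ1=90°]
t=2 rotate(0, -90) ⇒ [θ0=270°, θ1=90°]
no other 2-command option fits: unique.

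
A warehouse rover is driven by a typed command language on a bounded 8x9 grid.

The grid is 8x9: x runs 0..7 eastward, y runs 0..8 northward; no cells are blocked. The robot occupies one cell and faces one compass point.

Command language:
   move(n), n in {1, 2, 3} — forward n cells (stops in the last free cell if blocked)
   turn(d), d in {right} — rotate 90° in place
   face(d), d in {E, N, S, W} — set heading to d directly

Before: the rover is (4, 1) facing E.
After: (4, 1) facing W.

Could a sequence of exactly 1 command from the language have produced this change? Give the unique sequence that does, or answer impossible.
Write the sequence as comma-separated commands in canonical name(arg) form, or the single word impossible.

face(W)

key: parked at (4,1) the whole time — nothing moves the robot
begin: (4, 1) facing E
[1] after face(W): (4, 1) facing W
no rival 1-sequence matches.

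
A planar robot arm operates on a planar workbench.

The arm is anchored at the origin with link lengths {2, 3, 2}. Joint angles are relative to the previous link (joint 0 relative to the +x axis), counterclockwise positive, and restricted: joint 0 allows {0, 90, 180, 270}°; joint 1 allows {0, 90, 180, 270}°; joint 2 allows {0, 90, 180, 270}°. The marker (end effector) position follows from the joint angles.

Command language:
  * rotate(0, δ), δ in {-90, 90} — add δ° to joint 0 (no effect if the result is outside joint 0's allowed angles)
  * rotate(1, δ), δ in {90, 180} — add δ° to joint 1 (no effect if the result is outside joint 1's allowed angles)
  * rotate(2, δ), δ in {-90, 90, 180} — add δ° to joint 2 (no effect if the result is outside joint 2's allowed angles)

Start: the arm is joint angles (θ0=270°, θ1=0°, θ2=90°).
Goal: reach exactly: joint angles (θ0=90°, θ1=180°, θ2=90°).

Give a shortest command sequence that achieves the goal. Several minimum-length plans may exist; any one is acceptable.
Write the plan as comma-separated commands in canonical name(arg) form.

rotate(0, 90), rotate(0, 90), rotate(1, 180)

initial: joint angles (θ0=270°, θ1=0°, θ2=90°)
step 1 (rotate(0, 90)): joint angles (θ0=0°, θ1=0°, θ2=90°)
step 2 (rotate(0, 90)): joint angles (θ0=90°, θ1=0°, θ2=90°)
step 3 (rotate(1, 180)): joint angles (θ0=90°, θ1=180°, θ2=90°)
no 2-step plan works, so 3 is optimal.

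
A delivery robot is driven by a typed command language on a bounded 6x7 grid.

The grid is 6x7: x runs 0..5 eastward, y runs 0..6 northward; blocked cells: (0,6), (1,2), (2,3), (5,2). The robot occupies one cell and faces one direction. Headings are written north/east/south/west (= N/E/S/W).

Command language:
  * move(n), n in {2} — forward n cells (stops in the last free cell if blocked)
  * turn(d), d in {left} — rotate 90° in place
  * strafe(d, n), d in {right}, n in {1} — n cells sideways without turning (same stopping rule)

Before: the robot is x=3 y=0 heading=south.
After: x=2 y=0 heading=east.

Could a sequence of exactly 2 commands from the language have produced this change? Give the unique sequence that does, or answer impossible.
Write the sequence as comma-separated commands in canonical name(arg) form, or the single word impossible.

strafe(right, 1), turn(left)

key: running turn(left) before strafe(right, 1) would end elsewhere — order is forced
from: x=3 y=0 heading=south
1. strafe(right, 1) → x=2 y=0 heading=south
2. turn(left) → x=2 y=0 heading=east
no other 2-command option fits: unique.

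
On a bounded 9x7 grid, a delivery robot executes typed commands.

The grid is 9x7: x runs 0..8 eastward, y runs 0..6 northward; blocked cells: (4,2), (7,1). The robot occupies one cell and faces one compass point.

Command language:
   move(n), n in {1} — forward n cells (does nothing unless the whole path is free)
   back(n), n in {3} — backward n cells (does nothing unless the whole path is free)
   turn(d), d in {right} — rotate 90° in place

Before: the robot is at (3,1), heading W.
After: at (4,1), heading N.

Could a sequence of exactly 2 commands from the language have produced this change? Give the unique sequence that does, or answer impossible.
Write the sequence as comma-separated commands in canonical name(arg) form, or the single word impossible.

every 2-command combo misses the target.

impossible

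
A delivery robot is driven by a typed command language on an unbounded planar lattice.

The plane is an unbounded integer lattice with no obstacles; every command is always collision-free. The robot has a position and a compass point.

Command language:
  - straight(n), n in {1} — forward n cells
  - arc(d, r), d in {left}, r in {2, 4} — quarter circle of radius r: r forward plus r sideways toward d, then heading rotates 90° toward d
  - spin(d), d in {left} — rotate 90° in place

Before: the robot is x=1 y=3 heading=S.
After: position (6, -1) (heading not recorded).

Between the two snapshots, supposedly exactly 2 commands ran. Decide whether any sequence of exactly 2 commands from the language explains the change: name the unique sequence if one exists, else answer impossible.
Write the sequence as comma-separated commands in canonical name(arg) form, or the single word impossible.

key: order matters: swapping arc(left, 4) and straight(1) lands elsewhere
from: x=1 y=3 heading=S
[1] after arc(left, 4): x=5 y=-1 heading=E
[2] after straight(1): x=6 y=-1 heading=E
all 16 alternatives checked — unique.

arc(left, 4), straight(1)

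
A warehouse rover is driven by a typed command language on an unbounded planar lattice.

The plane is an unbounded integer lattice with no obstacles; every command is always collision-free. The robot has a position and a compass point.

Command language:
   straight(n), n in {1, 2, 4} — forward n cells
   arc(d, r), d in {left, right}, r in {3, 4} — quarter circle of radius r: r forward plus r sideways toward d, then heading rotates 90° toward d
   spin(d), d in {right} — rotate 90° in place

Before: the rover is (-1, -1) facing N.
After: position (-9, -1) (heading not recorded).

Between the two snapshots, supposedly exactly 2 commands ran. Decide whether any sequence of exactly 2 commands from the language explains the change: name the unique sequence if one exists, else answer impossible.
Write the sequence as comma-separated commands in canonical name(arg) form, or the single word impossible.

arc(left, 4), arc(left, 4)

from: (-1, -1) facing N
t=1 arc(left, 4) ⇒ (-5, 3) facing W
t=2 arc(left, 4) ⇒ (-9, -1) facing S
no rival 2-sequence matches.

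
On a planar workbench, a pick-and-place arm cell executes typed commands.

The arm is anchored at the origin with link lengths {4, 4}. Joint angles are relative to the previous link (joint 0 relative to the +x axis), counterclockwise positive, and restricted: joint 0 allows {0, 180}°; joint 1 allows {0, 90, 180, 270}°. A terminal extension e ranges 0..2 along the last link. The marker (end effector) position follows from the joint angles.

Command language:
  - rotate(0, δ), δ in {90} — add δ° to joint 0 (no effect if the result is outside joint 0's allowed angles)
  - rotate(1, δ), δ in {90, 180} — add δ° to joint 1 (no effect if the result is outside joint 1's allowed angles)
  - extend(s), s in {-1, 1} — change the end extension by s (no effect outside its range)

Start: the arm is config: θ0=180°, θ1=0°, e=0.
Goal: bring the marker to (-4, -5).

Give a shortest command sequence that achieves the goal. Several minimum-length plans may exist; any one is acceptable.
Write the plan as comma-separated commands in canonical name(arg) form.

extend(1), rotate(1, 90)

initial: config: θ0=180°, θ1=0°, e=0
[1] after extend(1): config: θ0=180°, θ1=0°, e=1
[2] after rotate(1, 90): config: θ0=180°, θ1=90°, e=1
minimal: 2 command(s), checked below 2.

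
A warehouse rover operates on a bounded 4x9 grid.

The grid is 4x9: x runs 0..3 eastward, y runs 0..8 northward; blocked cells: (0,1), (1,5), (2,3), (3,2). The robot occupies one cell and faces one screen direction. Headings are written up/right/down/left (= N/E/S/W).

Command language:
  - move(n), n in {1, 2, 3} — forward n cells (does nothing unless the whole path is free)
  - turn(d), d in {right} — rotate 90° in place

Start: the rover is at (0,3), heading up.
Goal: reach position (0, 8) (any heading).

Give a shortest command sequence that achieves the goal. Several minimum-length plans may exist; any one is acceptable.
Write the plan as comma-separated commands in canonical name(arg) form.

begin: at (0,3), heading up
[1] after move(2): at (0,5), heading up
[2] after move(3): at (0,8), heading up
shorter routes all fall short; 2 is best.

move(2), move(3)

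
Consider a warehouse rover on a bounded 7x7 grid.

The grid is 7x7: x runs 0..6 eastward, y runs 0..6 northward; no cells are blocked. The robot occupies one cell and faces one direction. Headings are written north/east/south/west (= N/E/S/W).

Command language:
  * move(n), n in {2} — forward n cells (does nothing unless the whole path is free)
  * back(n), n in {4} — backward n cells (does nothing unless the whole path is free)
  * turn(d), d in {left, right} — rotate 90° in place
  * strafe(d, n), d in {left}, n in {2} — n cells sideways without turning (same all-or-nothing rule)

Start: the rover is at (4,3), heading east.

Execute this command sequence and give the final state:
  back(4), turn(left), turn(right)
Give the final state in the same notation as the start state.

initial: at (4,3), heading east
t=1 back(4) ⇒ at (0,3), heading east
t=2 turn(left) ⇒ at (0,3), heading north
t=3 turn(right) ⇒ at (0,3), heading east

at (0,3), heading east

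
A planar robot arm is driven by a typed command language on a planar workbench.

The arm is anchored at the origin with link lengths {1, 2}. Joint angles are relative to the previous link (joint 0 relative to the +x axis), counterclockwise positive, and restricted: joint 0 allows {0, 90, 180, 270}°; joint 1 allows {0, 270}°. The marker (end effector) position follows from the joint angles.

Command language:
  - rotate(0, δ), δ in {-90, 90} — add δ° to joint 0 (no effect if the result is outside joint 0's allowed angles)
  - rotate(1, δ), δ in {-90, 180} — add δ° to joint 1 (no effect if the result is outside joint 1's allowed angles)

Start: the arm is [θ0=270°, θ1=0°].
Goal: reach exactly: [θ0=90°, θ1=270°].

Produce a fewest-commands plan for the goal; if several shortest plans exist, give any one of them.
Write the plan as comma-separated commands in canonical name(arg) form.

rotate(0, 90), rotate(0, 90), rotate(1, -90)

t0: [θ0=270°, θ1=0°]
[1] after rotate(0, 90): [θ0=0°, θ1=0°]
[2] after rotate(0, 90): [θ0=90°, θ1=0°]
[3] after rotate(1, -90): [θ0=90°, θ1=270°]
nothing shorter than 3 reaches the goal.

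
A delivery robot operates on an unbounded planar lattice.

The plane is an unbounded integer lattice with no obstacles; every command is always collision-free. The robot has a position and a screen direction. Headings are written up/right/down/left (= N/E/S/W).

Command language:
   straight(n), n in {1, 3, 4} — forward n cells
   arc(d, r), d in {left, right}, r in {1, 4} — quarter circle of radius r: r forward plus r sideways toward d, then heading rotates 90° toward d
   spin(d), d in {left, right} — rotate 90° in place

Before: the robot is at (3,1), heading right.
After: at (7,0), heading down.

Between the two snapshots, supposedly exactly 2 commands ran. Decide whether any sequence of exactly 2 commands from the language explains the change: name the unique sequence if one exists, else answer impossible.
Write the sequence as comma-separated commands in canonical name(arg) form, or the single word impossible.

straight(3), arc(right, 1)

key: cell and facing (now S) both changed — the 2 commands mix motion and turning
from: at (3,1), heading right
[1] after straight(3): at (6,1), heading right
[2] after arc(right, 1): at (7,0), heading down
no rival 2-sequence matches.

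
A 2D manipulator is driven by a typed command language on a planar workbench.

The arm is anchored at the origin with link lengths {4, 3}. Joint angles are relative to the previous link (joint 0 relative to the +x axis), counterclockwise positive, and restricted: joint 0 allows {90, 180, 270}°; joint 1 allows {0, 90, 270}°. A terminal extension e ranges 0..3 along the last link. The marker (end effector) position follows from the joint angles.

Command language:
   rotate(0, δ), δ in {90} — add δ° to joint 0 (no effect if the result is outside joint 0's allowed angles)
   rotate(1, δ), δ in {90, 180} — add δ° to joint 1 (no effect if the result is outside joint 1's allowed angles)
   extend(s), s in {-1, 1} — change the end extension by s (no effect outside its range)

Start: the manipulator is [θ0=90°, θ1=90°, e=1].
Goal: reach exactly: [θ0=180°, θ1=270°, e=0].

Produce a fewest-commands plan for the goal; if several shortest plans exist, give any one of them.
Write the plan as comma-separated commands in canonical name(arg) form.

initial: [θ0=90°, θ1=90°, e=1]
1. extend(-1) → [θ0=90°, θ1=90°, e=0]
2. rotate(1, 180) → [θ0=90°, θ1=270°, e=0]
3. rotate(0, 90) → [θ0=180°, θ1=270°, e=0]
no 2-step plan works, so 3 is optimal.

extend(-1), rotate(1, 180), rotate(0, 90)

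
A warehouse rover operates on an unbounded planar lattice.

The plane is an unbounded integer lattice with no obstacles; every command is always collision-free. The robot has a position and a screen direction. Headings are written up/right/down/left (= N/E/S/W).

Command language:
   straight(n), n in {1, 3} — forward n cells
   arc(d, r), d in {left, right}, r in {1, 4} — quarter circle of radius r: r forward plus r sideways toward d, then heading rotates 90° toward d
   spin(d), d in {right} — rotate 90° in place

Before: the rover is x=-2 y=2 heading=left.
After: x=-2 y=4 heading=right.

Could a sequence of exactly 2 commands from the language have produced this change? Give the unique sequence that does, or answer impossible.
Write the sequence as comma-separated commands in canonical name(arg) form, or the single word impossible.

arc(right, 1), arc(right, 1)

key: position moved to (-2,4) AND the heading swung to E — translation plus rotation needed
initial: x=-2 y=2 heading=left
1. arc(right, 1) → x=-3 y=3 heading=up
2. arc(right, 1) → x=-2 y=4 heading=right
no other 2-command option fits: unique.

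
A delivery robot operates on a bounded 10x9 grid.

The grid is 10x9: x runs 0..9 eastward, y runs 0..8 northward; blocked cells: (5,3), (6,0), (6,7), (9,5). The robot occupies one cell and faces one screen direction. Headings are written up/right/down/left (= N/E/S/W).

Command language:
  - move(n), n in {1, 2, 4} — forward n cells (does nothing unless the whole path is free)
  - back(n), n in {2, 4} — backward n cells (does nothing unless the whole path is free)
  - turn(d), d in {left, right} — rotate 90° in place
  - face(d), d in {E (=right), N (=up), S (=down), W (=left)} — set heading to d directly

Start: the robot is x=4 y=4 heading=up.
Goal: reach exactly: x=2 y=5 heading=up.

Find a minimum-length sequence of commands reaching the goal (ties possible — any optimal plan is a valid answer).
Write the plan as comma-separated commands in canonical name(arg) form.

initial: x=4 y=4 heading=up
1. turn(right) → x=4 y=4 heading=right
2. back(2) → x=2 y=4 heading=right
3. face(N) → x=2 y=4 heading=up
4. move(1) → x=2 y=5 heading=up
nothing shorter than 4 reaches the goal.

turn(right), back(2), face(N), move(1)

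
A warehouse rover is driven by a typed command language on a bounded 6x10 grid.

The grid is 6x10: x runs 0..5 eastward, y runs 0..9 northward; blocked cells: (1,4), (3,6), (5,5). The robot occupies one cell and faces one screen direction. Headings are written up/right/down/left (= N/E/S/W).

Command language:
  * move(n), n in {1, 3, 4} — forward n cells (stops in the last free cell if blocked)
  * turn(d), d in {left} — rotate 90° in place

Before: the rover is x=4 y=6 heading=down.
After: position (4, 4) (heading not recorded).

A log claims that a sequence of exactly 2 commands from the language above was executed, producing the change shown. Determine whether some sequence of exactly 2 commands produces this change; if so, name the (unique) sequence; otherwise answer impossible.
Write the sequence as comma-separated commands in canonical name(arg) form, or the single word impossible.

start: x=4 y=6 heading=down
1. move(1) → x=4 y=5 heading=down
2. move(1) → x=4 y=4 heading=down
no other 2-command option fits: unique.

move(1), move(1)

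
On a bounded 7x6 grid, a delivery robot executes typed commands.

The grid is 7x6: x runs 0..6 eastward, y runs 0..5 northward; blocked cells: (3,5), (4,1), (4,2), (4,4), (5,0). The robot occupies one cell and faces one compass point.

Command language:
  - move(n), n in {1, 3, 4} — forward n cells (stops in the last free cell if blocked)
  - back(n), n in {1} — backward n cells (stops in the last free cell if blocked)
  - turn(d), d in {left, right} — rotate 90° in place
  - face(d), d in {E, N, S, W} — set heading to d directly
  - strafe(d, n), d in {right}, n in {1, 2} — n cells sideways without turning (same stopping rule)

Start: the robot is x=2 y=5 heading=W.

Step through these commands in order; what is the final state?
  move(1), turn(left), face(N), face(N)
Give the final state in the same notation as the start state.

x=1 y=5 heading=N

t0: x=2 y=5 heading=W
1. move(1) → x=1 y=5 heading=W
2. turn(left) → x=1 y=5 heading=S
3. face(N) → x=1 y=5 heading=N
4. face(N) → x=1 y=5 heading=N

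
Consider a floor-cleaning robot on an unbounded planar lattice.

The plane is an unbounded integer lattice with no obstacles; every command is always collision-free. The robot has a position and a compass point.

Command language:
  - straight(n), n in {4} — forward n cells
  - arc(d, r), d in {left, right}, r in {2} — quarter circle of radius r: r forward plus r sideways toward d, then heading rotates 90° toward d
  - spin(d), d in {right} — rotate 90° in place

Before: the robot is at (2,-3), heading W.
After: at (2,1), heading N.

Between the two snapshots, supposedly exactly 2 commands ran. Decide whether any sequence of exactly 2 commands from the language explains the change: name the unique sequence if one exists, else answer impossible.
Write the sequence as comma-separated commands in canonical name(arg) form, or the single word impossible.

spin(right), straight(4)

key: position moved to (2,1) AND the heading swung to N — translation plus rotation needed
t0: at (2,-3), heading W
[1] after spin(right): at (2,-3), heading N
[2] after straight(4): at (2,1), heading N
no rival 2-sequence matches.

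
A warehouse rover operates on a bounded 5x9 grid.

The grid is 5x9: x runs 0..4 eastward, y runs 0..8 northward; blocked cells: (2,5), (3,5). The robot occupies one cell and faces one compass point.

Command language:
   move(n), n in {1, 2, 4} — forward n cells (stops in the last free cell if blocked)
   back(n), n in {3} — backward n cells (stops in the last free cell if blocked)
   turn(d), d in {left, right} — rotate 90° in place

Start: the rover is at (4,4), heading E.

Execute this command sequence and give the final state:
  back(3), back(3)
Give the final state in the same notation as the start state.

t0: at (4,4), heading E
step 1 (back(3)): at (1,4), heading E
step 2 (back(3)): at (0,4), heading E

at (0,4), heading E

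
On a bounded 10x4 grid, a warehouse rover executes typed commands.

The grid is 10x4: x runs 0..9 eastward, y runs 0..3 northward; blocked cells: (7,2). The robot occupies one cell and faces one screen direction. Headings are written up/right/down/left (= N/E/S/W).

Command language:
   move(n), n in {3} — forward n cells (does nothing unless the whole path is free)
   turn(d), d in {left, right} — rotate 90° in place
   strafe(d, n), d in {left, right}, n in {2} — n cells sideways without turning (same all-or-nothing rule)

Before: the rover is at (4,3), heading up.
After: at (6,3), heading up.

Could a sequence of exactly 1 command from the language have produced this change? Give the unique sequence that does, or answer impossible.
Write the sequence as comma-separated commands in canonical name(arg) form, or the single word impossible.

strafe(right, 2)

key: heading stays N — the single command does not turn
start: at (4,3), heading up
step 1 (strafe(right, 2)): at (6,3), heading up
uniquely the one of 5 1-step routes that fits.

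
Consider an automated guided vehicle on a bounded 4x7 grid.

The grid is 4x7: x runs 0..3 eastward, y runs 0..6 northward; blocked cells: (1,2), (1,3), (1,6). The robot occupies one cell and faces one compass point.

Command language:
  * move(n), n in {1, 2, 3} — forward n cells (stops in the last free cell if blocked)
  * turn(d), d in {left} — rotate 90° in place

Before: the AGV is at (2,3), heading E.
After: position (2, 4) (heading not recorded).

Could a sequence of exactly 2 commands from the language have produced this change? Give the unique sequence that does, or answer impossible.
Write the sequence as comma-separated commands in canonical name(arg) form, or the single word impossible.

turn(left), move(1)

key: order matters: swapping turn(left) and move(1) lands elsewhere
from: at (2,3), heading E
[1] after turn(left): at (2,3), heading N
[2] after move(1): at (2,4), heading N
all 16 alternatives checked — unique.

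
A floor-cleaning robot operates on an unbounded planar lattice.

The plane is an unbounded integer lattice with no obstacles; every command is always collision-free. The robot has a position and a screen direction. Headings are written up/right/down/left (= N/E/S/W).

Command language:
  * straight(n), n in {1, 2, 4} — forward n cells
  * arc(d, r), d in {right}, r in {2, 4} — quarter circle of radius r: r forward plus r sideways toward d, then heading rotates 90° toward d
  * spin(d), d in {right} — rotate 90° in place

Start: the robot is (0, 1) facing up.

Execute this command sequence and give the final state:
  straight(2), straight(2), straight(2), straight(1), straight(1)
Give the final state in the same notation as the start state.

(0, 9) facing up

from: (0, 1) facing up
t=1 straight(2) ⇒ (0, 3) facing up
t=2 straight(2) ⇒ (0, 5) facing up
t=3 straight(2) ⇒ (0, 7) facing up
t=4 straight(1) ⇒ (0, 8) facing up
t=5 straight(1) ⇒ (0, 9) facing up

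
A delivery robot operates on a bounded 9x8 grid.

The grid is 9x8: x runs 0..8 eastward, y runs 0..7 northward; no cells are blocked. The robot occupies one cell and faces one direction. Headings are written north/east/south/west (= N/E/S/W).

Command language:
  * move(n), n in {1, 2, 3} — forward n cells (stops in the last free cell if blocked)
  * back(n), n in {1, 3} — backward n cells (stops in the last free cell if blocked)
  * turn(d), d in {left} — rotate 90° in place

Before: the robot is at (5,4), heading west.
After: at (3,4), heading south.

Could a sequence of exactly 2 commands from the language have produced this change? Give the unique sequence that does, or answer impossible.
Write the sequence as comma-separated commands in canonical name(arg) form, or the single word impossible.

key: cell and facing (now S) both changed — the 2 commands mix motion and turning
t0: at (5,4), heading west
[1] after move(2): at (3,4), heading west
[2] after turn(left): at (3,4), heading south
uniquely the one of 36 2-step routes that fits.

move(2), turn(left)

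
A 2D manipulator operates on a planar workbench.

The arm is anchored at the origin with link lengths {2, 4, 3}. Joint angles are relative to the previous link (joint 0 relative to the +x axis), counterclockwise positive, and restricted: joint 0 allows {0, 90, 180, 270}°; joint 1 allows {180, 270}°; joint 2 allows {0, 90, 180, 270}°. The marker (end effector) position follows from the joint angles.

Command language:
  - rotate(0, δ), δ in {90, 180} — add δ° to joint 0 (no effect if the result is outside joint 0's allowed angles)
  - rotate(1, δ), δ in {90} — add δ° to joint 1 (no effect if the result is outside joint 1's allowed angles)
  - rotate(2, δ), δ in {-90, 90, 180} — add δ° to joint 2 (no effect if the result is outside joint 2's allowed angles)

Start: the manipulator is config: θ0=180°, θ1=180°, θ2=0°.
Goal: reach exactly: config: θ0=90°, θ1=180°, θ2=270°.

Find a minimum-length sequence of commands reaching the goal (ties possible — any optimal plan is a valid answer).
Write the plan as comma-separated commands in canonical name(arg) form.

rotate(0, 90), rotate(0, 180), rotate(2, -90)

t0: config: θ0=180°, θ1=180°, θ2=0°
1. rotate(0, 90) → config: θ0=270°, θ1=180°, θ2=0°
2. rotate(0, 180) → config: θ0=90°, θ1=180°, θ2=0°
3. rotate(2, -90) → config: θ0=90°, θ1=180°, θ2=270°
no 2-step plan works, so 3 is optimal.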